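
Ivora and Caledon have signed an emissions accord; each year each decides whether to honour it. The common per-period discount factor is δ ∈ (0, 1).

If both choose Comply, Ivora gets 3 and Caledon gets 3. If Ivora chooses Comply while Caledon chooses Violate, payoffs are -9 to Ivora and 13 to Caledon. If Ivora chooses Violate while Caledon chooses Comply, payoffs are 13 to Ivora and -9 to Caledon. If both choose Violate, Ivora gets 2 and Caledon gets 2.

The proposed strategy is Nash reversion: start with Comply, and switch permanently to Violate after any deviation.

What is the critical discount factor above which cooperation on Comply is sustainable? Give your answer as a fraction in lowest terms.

Cooperation forever yields 3 each period: 3/(1−δ).
Deviating yields 13 once, then 2 forever: 13 + 2δ/(1−δ).
No profitable deviation requires 3/(1−δ) ≥ 13 + 2δ/(1−δ).
Multiplying by (1−δ): 3 ≥ 13(1−δ) + 2δ = 13 − 11δ.
So 11δ ≥ 10, i.e. δ ≥ 10/11.

10/11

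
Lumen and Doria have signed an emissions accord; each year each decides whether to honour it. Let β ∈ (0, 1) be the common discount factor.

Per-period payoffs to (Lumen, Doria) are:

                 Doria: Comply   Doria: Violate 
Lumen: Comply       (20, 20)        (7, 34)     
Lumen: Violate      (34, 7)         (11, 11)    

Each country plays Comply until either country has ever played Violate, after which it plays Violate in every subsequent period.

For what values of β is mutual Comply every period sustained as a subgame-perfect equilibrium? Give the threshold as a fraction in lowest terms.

Cooperation forever yields 20 each period: 20/(1−β).
Deviating yields 34 once, then 11 forever: 34 + 11β/(1−β).
No profitable deviation requires 20/(1−β) ≥ 34 + 11β/(1−β).
Multiplying by (1−β): 20 ≥ 34(1−β) + 11β = 34 − 23β.
So 23β ≥ 14, i.e. β ≥ 14/23.

14/23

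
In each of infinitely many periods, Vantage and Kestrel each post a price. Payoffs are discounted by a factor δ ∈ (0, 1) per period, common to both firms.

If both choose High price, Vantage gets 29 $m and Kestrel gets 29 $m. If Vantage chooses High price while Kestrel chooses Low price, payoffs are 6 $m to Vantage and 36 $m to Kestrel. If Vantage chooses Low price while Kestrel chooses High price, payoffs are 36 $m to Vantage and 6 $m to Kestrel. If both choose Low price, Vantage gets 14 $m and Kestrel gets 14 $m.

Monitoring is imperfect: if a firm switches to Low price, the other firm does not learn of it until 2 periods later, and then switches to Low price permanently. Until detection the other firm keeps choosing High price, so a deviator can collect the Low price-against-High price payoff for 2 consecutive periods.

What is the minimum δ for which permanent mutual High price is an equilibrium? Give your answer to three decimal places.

Deviating for the 2 undetected periods gains 36−29 = 7 per period over cooperation, then loses 29−14 = 15 per period forever once punishment starts.
Gain: 7(1 + δ + … + δ^1); loss: 15·δ^2/(1−δ).
No profitable deviation ⇔ 7(1−δ^2) ≤ 15·δ^2, i.e. δ^2 ≥ 7/(7+15) = 7/22.
Hence δ ≥ (7/22)^(1/2) ≈ 0.564.

0.564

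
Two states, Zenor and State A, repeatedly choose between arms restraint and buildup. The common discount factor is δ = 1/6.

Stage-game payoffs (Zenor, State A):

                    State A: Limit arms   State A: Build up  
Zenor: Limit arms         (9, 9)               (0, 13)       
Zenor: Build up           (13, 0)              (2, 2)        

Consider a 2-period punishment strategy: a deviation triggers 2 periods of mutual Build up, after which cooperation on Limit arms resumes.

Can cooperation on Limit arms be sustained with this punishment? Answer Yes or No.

A one-shot deviation gives 13 now, then 2 for 2 periods, then back to 9.
Gain from deviating: (13−9) today; loss: (9−2) in each of the next 2 periods.
No-deviation condition: (9−2)(δ+…+δ^2) ≥ 13−9, i.e. δ+…+δ^2 ≥ 4/7.
At δ = 1/6: δ+…+δ^2 = 0.1944 < 0.5714.
So cooperation is not sustainable.

No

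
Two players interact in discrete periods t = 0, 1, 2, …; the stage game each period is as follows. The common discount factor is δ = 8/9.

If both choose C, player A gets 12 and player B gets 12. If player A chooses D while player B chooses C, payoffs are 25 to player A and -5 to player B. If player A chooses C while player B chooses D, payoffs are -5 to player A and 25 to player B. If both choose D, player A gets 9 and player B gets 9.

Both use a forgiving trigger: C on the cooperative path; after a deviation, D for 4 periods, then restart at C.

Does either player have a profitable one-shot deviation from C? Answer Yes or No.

A one-shot deviation gives 25 now, then 9 for 4 periods, then back to 12.
Gain from deviating: (25−12) today; loss: (12−9) in each of the next 4 periods.
No-deviation condition: (12−9)(δ+…+δ^4) ≥ 25−12, i.e. δ+…+δ^4 ≥ 13/3.
At δ = 8/9: δ+…+δ^4 = 3.0056 < 4.3333.
So cooperation is not sustainable.

Yes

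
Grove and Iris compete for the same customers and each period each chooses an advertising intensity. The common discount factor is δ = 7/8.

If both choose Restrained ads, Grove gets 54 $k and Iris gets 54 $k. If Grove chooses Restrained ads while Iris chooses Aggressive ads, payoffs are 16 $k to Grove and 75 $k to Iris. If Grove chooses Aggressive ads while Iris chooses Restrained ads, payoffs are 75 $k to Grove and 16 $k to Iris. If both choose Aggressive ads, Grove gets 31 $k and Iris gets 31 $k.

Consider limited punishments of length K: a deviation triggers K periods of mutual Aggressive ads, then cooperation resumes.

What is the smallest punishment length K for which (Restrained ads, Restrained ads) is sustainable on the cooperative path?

No profitable deviation requires (54−31)(δ+…+δ^K) ≥ 75−54, i.e. δ+…+δ^K ≥ 21/23 ≈ 0.9130.
With δ = 7/8, the partial sums are K=1: 0.8750, K=2: 1.6406.
K = 2 is the first length at which the sum reaches 0.9130.

2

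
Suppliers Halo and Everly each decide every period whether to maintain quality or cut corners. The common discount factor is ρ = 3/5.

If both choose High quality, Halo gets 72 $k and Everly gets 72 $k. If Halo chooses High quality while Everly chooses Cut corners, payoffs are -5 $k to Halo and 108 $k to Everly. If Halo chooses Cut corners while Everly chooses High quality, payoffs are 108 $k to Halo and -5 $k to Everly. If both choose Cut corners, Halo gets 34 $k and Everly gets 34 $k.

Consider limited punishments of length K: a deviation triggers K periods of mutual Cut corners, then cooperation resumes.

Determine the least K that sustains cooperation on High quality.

2

Need Σ_{k=1}^{K} ρ^k ≥ (108−72)/(72−34) = 0.9474 at ρ = 3/5.
At K = 1 the sum is 0.6000 < 0.9474; at K = 2 it is 0.9600 ≥ 0.9474.
So the minimum punishment length is K = 2.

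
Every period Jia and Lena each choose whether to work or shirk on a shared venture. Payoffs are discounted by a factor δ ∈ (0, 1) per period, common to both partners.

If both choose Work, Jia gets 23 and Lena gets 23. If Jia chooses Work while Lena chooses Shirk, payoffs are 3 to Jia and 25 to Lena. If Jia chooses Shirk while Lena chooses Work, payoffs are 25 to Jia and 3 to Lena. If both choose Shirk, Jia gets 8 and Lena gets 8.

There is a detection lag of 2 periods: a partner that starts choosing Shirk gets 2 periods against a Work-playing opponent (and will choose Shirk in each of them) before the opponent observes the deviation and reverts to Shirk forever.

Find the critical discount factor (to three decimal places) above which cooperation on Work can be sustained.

0.343

A deviator earns 25 for 2 periods, then 8 forever; cooperating earns 23 forever. Multiplying the IC by (1−δ):
23 ≥ 25(1−δ^2) + 8δ^2, so 17·δ^2 ≥ 2 and δ^2 ≥ 2/17.
δ ≥ (2/17)^(1/2) ≈ 0.343.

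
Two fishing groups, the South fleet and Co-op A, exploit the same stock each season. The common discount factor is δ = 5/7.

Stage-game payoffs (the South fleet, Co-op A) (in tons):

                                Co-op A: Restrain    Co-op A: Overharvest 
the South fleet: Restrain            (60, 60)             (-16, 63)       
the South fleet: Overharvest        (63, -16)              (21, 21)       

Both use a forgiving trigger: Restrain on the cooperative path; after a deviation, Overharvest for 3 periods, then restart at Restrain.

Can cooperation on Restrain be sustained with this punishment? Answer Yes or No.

Yes

A one-shot deviation gives 63 now, then 21 for 3 periods, then back to 60.
Gain from deviating: (63−60) today; loss: (60−21) in each of the next 3 periods.
No-deviation condition: (60−21)(δ+…+δ^3) ≥ 63−60, i.e. δ+…+δ^3 ≥ 1/13.
At δ = 5/7: δ+…+δ^3 = 1.5889 ≥ 0.0769.
So cooperation is sustainable.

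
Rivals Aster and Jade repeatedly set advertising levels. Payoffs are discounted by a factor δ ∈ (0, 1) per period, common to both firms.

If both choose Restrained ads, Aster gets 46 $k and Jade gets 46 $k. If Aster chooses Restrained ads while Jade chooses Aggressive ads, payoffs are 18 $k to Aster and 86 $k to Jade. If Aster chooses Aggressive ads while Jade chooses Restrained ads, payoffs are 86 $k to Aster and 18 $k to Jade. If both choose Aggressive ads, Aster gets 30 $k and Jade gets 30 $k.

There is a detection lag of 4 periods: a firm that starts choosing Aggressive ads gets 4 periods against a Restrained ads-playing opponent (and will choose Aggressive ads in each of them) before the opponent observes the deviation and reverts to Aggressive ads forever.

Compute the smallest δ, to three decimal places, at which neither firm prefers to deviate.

The best deviation is to choose Aggressive ads for all 4 undetected periods, earning 86 each, then 30 forever once detected.
Deviation value: 86(1−δ^4)/(1−δ) + 30δ^4/(1−δ); cooperation value: 46/(1−δ).
IC: 46 ≥ 86(1−δ^4) + 30δ^4 = 86 − 56δ^4.
So δ^4 ≥ 40/56 = 5/7, giving δ ≥ (5/7)^(1/4) ≈ 0.919.

0.919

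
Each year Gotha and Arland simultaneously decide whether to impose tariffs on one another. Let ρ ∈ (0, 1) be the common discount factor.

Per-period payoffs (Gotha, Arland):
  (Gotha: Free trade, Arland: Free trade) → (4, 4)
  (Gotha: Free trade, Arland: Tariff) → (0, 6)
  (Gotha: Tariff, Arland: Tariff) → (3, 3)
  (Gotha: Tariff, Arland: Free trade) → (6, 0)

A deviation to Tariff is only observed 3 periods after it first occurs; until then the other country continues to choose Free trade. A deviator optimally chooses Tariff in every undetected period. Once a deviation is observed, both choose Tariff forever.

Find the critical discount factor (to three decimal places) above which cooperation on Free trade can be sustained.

Deviating for the 3 undetected periods gains 6−4 = 2 per period over cooperation, then loses 4−3 = 1 per period forever once punishment starts.
Gain: 2(1 + ρ + … + ρ^2); loss: 1·ρ^3/(1−ρ).
No profitable deviation ⇔ 2(1−ρ^3) ≤ 1·ρ^3, i.e. ρ^3 ≥ 2/(2+1) = 2/3.
Hence ρ ≥ (2/3)^(1/3) ≈ 0.874.

0.874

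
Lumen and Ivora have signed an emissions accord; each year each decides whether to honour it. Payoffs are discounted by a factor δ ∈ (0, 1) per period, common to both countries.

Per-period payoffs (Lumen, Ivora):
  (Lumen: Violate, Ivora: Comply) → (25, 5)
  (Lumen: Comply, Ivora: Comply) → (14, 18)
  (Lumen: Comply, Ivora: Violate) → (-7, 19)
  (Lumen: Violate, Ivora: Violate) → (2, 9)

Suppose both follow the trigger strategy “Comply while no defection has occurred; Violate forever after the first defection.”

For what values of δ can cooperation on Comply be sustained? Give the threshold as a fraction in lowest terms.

For Lumen: deviation gain 25−14 = 11, per-period punishment loss 14−2 = 12. IC gives δ ≥ 11/23.
For Ivora: gain 1, loss 9 per period, so δ ≥ 1/10.
The tighter constraint is Lumen's, so cooperation needs δ ≥ 11/23.

11/23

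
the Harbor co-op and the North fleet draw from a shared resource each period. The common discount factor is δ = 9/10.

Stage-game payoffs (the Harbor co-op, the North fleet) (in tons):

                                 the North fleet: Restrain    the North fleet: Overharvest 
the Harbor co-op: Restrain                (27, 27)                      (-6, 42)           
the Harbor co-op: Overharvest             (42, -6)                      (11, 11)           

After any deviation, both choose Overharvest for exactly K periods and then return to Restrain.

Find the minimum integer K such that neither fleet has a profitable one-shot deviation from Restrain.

2

IC: δ(1−δ^K)/(1−δ) ≥ (42−27)/(27−11) = 15/16.
With δ = 9/10: need 1 − δ^K ≥ 15/16·(1−9/10)/(9/10), i.e. δ^K ≤ 0.8958.
Since (9/10)^1 = 0.9000 and (9/10)^2 = 0.8100, the smallest such K is 2.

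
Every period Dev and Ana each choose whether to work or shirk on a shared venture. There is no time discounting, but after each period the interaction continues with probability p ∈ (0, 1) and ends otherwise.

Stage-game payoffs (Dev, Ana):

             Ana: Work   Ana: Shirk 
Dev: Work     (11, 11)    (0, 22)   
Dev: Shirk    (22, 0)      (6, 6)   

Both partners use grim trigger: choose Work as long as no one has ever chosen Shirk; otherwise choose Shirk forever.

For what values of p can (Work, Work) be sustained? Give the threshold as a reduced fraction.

11/16

With no time discounting, the continuation probability p plays the role of the discount factor.
Grim-trigger IC: 11/(1−p) ≥ 22 + 6p/(1−p) ⇒ p ≥ (22−11)/(22−6) = 11/16.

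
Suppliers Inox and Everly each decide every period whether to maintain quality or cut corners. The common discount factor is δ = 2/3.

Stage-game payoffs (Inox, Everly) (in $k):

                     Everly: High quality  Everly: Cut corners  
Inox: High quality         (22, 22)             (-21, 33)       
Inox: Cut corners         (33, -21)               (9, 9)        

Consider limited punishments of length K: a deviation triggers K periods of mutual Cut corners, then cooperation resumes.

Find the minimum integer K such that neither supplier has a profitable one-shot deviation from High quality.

Need Σ_{k=1}^{K} δ^k ≥ (33−22)/(22−9) = 0.8462 at δ = 2/3.
At K = 1 the sum is 0.6667 < 0.8462; at K = 2 it is 1.1111 ≥ 0.8462.
So the minimum punishment length is K = 2.

2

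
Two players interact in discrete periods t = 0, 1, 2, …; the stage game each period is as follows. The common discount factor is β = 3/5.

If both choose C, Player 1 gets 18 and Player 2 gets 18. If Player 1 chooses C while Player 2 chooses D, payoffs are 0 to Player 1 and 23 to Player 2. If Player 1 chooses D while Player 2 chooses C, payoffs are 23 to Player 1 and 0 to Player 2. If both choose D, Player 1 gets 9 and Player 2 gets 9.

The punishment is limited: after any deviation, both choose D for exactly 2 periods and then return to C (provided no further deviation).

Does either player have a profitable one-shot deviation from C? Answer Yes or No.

No

Comparing payoff streams over the 3 periods until play realigns: cooperate → 18(1+β+…+β^2); deviate → 23 + 9(β+…+β^2).
Cooperation is sustained iff (18−9)(β+…+β^2) ≥ 23−18.
β+…+β^2 = 3/5·(1−(3/5)^2)/(1−3/5) = 0.9600, and (23−18)/(18−9) = 0.5556.
0.9600 ≥ 0.5556, so cooperation is sustainable.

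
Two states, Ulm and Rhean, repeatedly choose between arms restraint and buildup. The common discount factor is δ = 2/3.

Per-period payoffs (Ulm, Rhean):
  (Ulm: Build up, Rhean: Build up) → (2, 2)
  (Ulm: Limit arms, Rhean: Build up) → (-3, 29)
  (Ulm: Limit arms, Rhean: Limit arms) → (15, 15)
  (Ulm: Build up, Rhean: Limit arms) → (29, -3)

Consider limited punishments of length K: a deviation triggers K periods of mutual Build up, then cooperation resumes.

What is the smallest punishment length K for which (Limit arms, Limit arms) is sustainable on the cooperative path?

2

No profitable deviation requires (15−2)(δ+…+δ^K) ≥ 29−15, i.e. δ+…+δ^K ≥ 14/13 ≈ 1.0769.
With δ = 2/3, the partial sums are K=1: 0.6667, K=2: 1.1111.
K = 2 is the first length at which the sum reaches 1.0769.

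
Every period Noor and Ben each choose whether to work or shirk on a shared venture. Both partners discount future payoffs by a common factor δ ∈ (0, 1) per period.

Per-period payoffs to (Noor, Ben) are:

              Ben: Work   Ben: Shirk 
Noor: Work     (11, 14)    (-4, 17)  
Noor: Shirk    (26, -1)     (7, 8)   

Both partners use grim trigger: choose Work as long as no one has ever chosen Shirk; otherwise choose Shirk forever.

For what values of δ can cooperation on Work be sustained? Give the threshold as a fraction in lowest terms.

For Noor: deviation gain 26−11 = 15, per-period punishment loss 11−7 = 4. IC gives δ ≥ 15/19.
For Ben: gain 3, loss 6 per period, so δ ≥ 3/9 = 1/3.
The tighter constraint is Noor's, so cooperation needs δ ≥ 15/19.

15/19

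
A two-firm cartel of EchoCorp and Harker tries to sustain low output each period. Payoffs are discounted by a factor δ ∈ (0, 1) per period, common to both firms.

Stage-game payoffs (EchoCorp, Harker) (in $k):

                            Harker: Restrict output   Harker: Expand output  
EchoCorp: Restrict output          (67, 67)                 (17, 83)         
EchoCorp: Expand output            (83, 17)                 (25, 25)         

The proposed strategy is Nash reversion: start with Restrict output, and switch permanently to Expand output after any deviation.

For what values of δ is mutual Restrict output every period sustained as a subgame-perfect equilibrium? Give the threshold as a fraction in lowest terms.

Cooperation forever yields 67 each period: 67/(1−δ).
Deviating yields 83 once, then 25 forever: 83 + 25δ/(1−δ).
No profitable deviation requires 67/(1−δ) ≥ 83 + 25δ/(1−δ).
Multiplying by (1−δ): 67 ≥ 83(1−δ) + 25δ = 83 − 58δ.
So 58δ ≥ 16, i.e. δ ≥ 16/58 = 8/29.

8/29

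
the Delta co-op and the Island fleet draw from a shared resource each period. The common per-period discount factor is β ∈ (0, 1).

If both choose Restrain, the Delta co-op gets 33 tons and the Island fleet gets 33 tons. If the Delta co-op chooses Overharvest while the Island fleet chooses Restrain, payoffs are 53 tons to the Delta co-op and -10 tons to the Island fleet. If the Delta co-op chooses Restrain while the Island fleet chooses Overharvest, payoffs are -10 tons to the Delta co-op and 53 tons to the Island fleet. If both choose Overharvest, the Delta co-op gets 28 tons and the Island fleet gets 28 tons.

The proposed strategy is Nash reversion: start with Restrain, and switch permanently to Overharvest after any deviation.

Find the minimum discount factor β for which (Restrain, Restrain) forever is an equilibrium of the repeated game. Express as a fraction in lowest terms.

4/5

Under grim trigger the critical discount factor is (T−C)/(T−P) with T = 53, C = 33, P = 28.
β* = (53−33)/(53−28) = 20/25 = 4/5.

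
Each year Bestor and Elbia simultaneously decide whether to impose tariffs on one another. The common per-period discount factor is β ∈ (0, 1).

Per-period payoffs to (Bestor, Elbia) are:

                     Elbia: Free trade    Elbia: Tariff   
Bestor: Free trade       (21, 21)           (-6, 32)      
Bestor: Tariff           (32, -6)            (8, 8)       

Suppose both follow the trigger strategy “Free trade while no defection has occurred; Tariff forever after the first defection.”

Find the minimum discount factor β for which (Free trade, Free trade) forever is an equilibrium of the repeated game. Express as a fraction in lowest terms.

Under grim trigger the critical discount factor is (T−C)/(T−P) with T = 32, C = 21, P = 8.
β* = (32−21)/(32−8) = 11/24.

11/24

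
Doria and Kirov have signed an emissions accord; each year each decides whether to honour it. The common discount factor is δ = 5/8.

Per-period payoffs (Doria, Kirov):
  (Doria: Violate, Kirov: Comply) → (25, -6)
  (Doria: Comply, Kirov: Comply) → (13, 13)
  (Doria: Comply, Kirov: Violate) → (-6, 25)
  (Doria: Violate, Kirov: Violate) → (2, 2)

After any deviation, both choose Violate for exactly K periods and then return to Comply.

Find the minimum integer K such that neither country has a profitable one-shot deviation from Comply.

Need Σ_{k=1}^{K} δ^k ≥ (25−13)/(13−2) = 1.0909 at δ = 5/8.
At K = 2 the sum is 1.0156 < 1.0909; at K = 3 it is 1.2598 ≥ 1.0909.
So the minimum punishment length is K = 3.

3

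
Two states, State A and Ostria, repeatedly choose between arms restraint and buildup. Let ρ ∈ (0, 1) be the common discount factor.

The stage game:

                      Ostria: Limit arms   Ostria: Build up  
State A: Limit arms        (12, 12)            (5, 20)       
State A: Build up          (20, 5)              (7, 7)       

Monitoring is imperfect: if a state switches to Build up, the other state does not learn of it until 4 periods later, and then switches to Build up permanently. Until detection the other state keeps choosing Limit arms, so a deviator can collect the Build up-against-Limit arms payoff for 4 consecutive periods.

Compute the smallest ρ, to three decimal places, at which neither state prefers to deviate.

0.886

The best deviation is to choose Build up for all 4 undetected periods, earning 20 each, then 7 forever once detected.
Deviation value: 20(1−ρ^4)/(1−ρ) + 7ρ^4/(1−ρ); cooperation value: 12/(1−ρ).
IC: 12 ≥ 20(1−ρ^4) + 7ρ^4 = 20 − 13ρ^4.
So ρ^4 ≥ 8/13, giving ρ ≥ (8/13)^(1/4) ≈ 0.886.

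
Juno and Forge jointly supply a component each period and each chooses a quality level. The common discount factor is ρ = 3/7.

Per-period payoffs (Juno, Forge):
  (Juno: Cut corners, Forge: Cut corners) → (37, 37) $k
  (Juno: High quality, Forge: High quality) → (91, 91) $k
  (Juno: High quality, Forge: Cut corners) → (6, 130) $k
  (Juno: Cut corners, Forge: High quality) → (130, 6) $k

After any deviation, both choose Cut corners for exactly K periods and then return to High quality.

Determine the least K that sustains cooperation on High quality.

4

IC: ρ(1−ρ^K)/(1−ρ) ≥ (130−91)/(91−37) = 13/18.
With ρ = 3/7: need 1 − ρ^K ≥ 13/18·(1−3/7)/(3/7), i.e. ρ^K ≤ 0.0370.
Since (3/7)^3 = 0.0787 and (3/7)^4 = 0.0337, the smallest such K is 4.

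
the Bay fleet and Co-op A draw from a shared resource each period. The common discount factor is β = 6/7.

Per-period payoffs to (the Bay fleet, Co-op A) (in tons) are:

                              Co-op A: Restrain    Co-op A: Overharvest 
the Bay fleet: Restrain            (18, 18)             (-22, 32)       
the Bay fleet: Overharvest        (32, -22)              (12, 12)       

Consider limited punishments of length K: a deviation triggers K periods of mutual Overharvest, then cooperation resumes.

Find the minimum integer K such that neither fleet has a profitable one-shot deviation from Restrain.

No profitable deviation requires (18−12)(β+…+β^K) ≥ 32−18, i.e. β+…+β^K ≥ 7/3 ≈ 2.3333.
With β = 6/7, the partial sums are K=1: 0.8571, K=2: 1.5918, K=3: 2.2216, K=4: 2.7613.
K = 4 is the first length at which the sum reaches 2.3333.

4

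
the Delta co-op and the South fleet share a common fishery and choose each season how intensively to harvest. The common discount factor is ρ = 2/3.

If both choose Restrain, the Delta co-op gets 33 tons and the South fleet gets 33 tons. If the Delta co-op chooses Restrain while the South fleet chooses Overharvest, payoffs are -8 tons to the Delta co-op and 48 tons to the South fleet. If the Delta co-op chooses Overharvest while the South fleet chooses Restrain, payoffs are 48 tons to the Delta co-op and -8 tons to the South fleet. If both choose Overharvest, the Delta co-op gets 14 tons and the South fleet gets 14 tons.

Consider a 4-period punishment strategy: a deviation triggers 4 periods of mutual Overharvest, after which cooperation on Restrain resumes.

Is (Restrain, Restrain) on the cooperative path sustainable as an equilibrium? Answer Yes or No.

Comparing payoff streams over the 5 periods until play realigns: cooperate → 33(1+ρ+…+ρ^4); deviate → 48 + 14(ρ+…+ρ^4).
Cooperation is sustained iff (33−14)(ρ+…+ρ^4) ≥ 48−33.
ρ+…+ρ^4 = 2/3·(1−(2/3)^4)/(1−2/3) = 1.6049, and (48−33)/(33−14) = 0.7895.
1.6049 ≥ 0.7895, so cooperation is sustainable.

Yes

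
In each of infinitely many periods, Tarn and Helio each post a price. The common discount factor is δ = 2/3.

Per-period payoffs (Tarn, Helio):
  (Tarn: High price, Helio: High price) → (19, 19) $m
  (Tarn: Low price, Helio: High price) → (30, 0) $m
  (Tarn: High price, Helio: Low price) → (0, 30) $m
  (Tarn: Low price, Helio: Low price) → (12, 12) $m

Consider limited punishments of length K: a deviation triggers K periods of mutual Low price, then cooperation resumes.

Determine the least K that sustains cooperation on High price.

4

IC: δ(1−δ^K)/(1−δ) ≥ (30−19)/(19−12) = 11/7.
With δ = 2/3: need 1 − δ^K ≥ 11/7·(1−2/3)/(2/3), i.e. δ^K ≤ 0.2143.
Since (2/3)^3 = 0.2963 and (2/3)^4 = 0.1975, the smallest such K is 4.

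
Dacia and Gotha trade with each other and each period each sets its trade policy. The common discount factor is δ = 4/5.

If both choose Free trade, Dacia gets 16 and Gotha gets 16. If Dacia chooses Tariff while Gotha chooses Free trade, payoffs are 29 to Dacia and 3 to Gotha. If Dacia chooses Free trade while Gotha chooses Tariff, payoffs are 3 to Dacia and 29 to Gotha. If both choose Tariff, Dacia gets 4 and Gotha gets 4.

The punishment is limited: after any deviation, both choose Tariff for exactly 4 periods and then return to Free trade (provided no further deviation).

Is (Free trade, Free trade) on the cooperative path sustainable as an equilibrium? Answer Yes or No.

Yes

IC: δ+…+δ^4 ≥ (29−16)/(16−4) = 13/12.
At δ = 4/5: partial sum = 2.3616 ≥ 1.0833. Cooperation sustainable.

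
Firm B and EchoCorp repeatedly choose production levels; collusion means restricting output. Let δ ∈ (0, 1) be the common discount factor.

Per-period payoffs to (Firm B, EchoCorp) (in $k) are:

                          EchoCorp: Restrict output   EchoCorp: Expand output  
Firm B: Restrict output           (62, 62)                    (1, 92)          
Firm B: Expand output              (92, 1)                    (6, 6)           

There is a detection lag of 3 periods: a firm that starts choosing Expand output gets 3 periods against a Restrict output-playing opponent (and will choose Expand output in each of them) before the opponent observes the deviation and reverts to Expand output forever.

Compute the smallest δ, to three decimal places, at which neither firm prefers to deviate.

The best deviation is to choose Expand output for all 3 undetected periods, earning 92 each, then 6 forever once detected.
Deviation value: 92(1−δ^3)/(1−δ) + 6δ^3/(1−δ); cooperation value: 62/(1−δ).
IC: 62 ≥ 92(1−δ^3) + 6δ^3 = 92 − 86δ^3.
So δ^3 ≥ 30/86 = 15/43, giving δ ≥ (15/43)^(1/3) ≈ 0.704.

0.704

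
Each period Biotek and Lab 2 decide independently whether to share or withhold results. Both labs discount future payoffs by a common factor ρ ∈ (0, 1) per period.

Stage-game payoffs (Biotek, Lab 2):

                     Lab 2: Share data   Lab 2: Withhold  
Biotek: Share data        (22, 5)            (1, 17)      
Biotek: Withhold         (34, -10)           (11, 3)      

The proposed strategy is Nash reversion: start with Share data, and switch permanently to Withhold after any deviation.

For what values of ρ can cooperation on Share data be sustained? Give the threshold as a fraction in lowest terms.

6/7

For Biotek: deviation gain 34−22 = 12, per-period punishment loss 22−11 = 11. IC gives ρ ≥ 12/23.
For Lab 2: gain 12, loss 2 per period, so ρ ≥ 12/14 = 6/7.
The tighter constraint is Lab 2's, so cooperation needs ρ ≥ 6/7.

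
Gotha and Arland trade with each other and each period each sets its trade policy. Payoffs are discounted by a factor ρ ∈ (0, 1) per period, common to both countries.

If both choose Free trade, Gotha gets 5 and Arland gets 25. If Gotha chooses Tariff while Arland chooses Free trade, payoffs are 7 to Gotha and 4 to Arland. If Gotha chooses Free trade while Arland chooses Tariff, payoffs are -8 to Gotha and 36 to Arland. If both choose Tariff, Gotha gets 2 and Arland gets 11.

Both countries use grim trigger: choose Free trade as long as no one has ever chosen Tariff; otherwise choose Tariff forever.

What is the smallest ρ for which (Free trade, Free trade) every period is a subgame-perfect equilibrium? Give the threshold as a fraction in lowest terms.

Gotha's threshold: (7−5)/(7−2) = 2/5.
Arland's threshold: (36−25)/(36−11) = 11/25.
2/5 < 11/25, so Arland binds and ρ* = 11/25.

11/25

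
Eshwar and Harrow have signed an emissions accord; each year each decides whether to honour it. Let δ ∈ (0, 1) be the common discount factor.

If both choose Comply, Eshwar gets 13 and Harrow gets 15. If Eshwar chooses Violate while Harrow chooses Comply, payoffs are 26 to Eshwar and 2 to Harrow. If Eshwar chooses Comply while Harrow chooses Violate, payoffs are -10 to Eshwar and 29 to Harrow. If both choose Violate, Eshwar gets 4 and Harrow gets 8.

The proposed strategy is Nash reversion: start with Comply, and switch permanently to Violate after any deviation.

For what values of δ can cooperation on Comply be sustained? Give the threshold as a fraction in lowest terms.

Eshwar: cooperation gives 13 each period; deviation gives 26 once then 4 forever.
  13/(1−δ) ≥ 26 + 4δ/(1−δ) ⇒ δ ≥ 13/22.
Harrow: cooperation gives 15 each period; deviation gives 29 once then 8 forever.
  δ ≥ 14/21 = 2/3.
Both must hold, so the binding constraint is Harrow's: δ ≥ 2/3.

2/3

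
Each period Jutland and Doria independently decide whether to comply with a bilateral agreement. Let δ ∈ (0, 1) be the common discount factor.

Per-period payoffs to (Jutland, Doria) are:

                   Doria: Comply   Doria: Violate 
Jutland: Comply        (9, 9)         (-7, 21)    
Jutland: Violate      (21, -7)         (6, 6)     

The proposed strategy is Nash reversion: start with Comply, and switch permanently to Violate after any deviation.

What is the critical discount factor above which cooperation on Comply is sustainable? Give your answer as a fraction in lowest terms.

4/5

Under grim trigger the critical discount factor is (T−C)/(T−P) with T = 21, C = 9, P = 6.
δ* = (21−9)/(21−6) = 12/15 = 4/5.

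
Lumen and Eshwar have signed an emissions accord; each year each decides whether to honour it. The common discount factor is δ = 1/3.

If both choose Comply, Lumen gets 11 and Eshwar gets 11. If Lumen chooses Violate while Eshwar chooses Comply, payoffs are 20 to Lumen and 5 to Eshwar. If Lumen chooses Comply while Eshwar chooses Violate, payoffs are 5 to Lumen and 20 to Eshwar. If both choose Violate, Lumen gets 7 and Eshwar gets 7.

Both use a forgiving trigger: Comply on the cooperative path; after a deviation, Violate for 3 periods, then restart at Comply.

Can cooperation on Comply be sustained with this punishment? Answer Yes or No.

A one-shot deviation gives 20 now, then 7 for 3 periods, then back to 11.
Gain from deviating: (20−11) today; loss: (11−7) in each of the next 3 periods.
No-deviation condition: (11−7)(δ+…+δ^3) ≥ 20−11, i.e. δ+…+δ^3 ≥ 9/4.
At δ = 1/3: δ+…+δ^3 = 0.4815 < 2.2500.
So cooperation is not sustainable.

No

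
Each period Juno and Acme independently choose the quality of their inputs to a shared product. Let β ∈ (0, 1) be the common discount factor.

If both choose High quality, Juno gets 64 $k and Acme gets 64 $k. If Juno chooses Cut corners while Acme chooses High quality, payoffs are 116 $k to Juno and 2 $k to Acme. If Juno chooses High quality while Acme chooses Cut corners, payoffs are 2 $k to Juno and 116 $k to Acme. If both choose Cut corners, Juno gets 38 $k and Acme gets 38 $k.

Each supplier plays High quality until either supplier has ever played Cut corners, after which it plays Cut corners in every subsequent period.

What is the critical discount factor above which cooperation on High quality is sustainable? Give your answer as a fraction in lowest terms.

One-period gain from deviating is 116 − 64 = 52. The loss is 64 − 38 = 26 in every subsequent period, with present value 26·β/(1−β).
Deviation is unprofitable when 26·β/(1−β) ≥ 52, i.e. β/(1−β) ≥ 2.
Equivalently β ≥ 52/(52+26) = 2/3.

2/3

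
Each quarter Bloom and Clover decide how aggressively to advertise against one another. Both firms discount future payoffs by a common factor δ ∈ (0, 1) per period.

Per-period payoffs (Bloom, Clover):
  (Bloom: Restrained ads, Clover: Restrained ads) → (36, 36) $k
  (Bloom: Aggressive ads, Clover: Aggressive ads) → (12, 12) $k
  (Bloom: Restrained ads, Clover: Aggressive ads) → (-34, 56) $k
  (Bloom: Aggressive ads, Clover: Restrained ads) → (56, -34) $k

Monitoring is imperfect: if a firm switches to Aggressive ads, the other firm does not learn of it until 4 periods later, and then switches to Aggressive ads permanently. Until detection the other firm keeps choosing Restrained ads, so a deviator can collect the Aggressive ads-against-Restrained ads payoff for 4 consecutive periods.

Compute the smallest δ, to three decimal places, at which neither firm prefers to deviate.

0.821

A deviator earns 56 for 4 periods, then 12 forever; cooperating earns 36 forever. Multiplying the IC by (1−δ):
36 ≥ 56(1−δ^4) + 12δ^4, so 44·δ^4 ≥ 20 and δ^4 ≥ 5/11.
δ ≥ (5/11)^(1/4) ≈ 0.821.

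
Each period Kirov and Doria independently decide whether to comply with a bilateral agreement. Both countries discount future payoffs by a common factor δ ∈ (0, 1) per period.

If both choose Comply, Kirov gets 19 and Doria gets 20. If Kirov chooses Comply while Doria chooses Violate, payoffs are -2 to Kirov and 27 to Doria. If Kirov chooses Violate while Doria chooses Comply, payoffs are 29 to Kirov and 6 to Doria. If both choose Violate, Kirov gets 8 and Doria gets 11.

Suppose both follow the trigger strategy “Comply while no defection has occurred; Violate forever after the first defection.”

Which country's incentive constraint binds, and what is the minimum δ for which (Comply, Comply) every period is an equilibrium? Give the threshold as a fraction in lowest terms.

Kirov; δ ≥ 10/21

Kirov's threshold: (29−19)/(29−8) = 10/21.
Doria's threshold: (27−20)/(27−11) = 7/16.
10/21 > 7/16, so Kirov binds and δ* = 10/21.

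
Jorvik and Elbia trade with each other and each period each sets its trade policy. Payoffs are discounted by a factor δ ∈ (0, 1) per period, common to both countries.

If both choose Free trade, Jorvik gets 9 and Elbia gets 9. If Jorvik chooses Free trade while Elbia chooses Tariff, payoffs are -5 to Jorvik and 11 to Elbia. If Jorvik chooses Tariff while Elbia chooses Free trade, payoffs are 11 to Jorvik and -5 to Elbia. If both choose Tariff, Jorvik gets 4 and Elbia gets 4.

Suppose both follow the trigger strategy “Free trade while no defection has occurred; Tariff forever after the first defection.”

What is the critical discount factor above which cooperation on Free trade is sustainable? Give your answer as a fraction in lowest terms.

Under grim trigger the critical discount factor is (T−C)/(T−P) with T = 11, C = 9, P = 4.
δ* = (11−9)/(11−4) = 2/7.

2/7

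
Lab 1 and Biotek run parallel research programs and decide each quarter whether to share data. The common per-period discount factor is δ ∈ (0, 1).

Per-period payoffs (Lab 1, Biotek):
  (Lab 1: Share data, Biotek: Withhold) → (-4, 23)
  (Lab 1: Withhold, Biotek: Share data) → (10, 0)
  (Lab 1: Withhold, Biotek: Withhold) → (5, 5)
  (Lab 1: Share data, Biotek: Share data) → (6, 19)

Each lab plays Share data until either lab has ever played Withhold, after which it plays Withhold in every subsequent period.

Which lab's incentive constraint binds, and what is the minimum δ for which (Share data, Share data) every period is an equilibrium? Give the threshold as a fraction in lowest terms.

Lab 1; δ ≥ 4/5

Lab 1's threshold: (10−6)/(10−5) = 4/5.
Biotek's threshold: (23−19)/(23−5) = 2/9.
4/5 > 2/9, so Lab 1 binds and δ* = 4/5.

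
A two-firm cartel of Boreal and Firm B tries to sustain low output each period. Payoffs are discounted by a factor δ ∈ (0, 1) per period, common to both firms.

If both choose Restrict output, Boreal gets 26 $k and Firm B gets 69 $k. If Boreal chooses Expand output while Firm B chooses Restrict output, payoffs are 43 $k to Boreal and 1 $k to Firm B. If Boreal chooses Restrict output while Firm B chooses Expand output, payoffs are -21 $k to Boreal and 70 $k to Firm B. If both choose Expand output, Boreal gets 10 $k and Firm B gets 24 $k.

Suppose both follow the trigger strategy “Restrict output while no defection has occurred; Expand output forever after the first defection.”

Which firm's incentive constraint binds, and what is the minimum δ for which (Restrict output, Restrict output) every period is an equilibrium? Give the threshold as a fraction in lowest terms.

Boreal; δ ≥ 17/33

Boreal: cooperation gives 26 each period; deviation gives 43 once then 10 forever.
  26/(1−δ) ≥ 43 + 10δ/(1−δ) ⇒ δ ≥ 17/33.
Firm B: cooperation gives 69 each period; deviation gives 70 once then 24 forever.
  δ ≥ 1/46.
Both must hold, so the binding constraint is Boreal's: δ ≥ 17/33.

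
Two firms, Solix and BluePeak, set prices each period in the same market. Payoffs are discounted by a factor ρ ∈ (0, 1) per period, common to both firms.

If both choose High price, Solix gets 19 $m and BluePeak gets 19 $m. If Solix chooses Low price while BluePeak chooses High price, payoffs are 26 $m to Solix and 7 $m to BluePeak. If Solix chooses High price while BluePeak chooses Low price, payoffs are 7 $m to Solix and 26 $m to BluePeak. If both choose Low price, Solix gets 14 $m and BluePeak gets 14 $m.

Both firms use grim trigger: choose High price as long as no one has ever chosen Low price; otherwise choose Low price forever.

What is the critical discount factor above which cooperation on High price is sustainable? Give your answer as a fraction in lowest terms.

Under grim trigger the critical discount factor is (T−C)/(T−P) with T = 26, C = 19, P = 14.
ρ* = (26−19)/(26−14) = 7/12.

7/12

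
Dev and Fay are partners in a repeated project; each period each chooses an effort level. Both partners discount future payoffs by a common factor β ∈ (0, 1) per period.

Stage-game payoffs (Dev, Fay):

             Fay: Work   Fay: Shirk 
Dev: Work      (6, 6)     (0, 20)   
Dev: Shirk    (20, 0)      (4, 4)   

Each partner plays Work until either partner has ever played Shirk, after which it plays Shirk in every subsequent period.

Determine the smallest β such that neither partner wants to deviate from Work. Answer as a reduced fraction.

Under grim trigger the critical discount factor is (T−C)/(T−P) with T = 20, C = 6, P = 4.
β* = (20−6)/(20−4) = 14/16 = 7/8.

7/8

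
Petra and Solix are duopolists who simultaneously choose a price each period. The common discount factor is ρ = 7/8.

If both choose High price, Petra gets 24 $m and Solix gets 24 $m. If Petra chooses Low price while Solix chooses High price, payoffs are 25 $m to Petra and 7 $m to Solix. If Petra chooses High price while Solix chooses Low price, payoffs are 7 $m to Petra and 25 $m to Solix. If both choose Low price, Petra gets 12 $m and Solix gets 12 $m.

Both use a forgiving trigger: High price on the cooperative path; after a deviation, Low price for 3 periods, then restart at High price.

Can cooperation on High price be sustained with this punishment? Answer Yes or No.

Yes

Comparing payoff streams over the 4 periods until play realigns: cooperate → 24(1+ρ+…+ρ^3); deviate → 25 + 12(ρ+…+ρ^3).
Cooperation is sustained iff (24−12)(ρ+…+ρ^3) ≥ 25−24.
ρ+…+ρ^3 = 7/8·(1−(7/8)^3)/(1−7/8) = 2.3105, and (25−24)/(24−12) = 0.0833.
2.3105 ≥ 0.0833, so cooperation is sustainable.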